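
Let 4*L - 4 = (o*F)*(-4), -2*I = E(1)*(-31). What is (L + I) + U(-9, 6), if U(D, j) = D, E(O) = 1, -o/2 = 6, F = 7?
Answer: 183/2 ≈ 91.500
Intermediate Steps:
o = -12 (o = -2*6 = -12)
I = 31/2 (I = -(-31)/2 = -½*(-31) = 31/2 ≈ 15.500)
L = 85 (L = 1 + (-12*7*(-4))/4 = 1 + (-84*(-4))/4 = 1 + (¼)*336 = 1 + 84 = 85)
(L + I) + U(-9, 6) = (85 + 31/2) - 9 = 201/2 - 9 = 183/2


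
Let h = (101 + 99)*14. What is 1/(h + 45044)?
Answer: 1/47844 ≈ 2.0901e-5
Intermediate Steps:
h = 2800 (h = 200*14 = 2800)
1/(h + 45044) = 1/(2800 + 45044) = 1/47844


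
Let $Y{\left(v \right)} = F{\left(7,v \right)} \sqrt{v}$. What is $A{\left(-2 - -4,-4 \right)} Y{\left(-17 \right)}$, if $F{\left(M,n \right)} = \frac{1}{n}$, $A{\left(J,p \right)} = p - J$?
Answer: $\frac{6 i \sqrt{17}}{17} \approx 1.4552 i$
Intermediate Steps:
$Y{\left(v \right)} = \frac{1}{\sqrt{v}}$ ($Y{\left(v \right)} = \frac{\sqrt{v}}{v} = \frac{1}{\sqrt{v}}$)
$A{\left(-2 - -4,-4 \right)} Y{\left(-17 \right)} = \frac{-4 - \left(-2 - -4\right)}{i \sqrt{17}} = \left(-4 - \left(-2 + 4\right)\right) \left(- \frac{i \sqrt{17}}{17}\right) = \left(-4 - 2\right) \left(- \frac{i \sqrt{17}}{17}\right) = - 6 \left(- \frac{i \sqrt{17}}{17}\right) = \frac{6 i \sqrt{17}}{17}$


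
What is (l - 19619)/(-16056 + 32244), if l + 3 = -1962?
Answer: -4/3 ≈ -1.3333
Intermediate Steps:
l = -1965 (l = -3 - 1962 = -1965)
(l - 19619)/(-16056 + 32244) = (-1965 - 19619)/(-16056 + 32244) = -21584/16188 = -21584*1/16188 = -4/3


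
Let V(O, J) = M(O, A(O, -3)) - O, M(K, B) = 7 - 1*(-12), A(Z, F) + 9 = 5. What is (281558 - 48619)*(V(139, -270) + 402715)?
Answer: 93780076705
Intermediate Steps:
A(Z, F) = -4 (A(Z, F) = -9 + 5 = -4)
M(K, B) = 19 (M(K, B) = 7 + 12 = 19)
V(O, J) = 19 - O
(281558 - 48619)*(V(139, -270) + 402715) = (281558 - 48619)*((19 - 1*139) + 402715) = 232939*((19 - 139) + 402715) = 232939*(-120 + 402715) = 232939*402595 = 93780076705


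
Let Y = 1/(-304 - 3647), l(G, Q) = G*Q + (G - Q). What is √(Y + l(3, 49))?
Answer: 5*√7007318/1317 ≈ 10.050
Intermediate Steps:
l(G, Q) = G - Q + G*Q
Y = -1/3951 (Y = 1/(-3951) = -1/3951 ≈ -0.00025310)
√(Y + l(3, 49)) = √(-1/3951 + (3 - 1*49 + 3*49)) = √(-1/3951 + (3 - 49 + 147)) = √(-1/3951 + 101) = √(399050/3951) = 5*√7007318/1317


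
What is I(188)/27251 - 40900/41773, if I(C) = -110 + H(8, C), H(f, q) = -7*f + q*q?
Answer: 354924694/1138356023 ≈ 0.31179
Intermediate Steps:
H(f, q) = q**2 - 7*f (H(f, q) = -7*f + q**2 = q**2 - 7*f)
I(C) = -166 + C**2 (I(C) = -110 + (C**2 - 7*8) = -110 + (C**2 - 56) = -110 + (-56 + C**2) = -166 + C**2)
I(188)/27251 - 40900/41773 = (-166 + 188**2)/27251 - 40900/41773 = (-166 + 35344)*(1/27251) - 40900*1/41773 = 35178*(1/27251) - 40900/41773 = 35178/27251 - 40900/41773 = 354924694/1138356023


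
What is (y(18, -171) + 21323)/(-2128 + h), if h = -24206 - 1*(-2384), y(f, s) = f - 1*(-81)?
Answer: -10711/11975 ≈ -0.89445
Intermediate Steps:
y(f, s) = 81 + f (y(f, s) = f + 81 = 81 + f)
h = -21822 (h = -24206 + 2384 = -21822)
(y(18, -171) + 21323)/(-2128 + h) = ((81 + 18) + 21323)/(-2128 - 21822) = (99 + 21323)/(-23950) = 21422*(-1/23950) = -10711/11975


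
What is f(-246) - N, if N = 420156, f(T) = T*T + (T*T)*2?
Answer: -238608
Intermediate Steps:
f(T) = 3*T² (f(T) = T² + T²*2 = T² + 2*T² = 3*T²)
f(-246) - N = 3*(-246)² - 1*420156 = 3*60516 - 420156 = 181548 - 420156 = -238608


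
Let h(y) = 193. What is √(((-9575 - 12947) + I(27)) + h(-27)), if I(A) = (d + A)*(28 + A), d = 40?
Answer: 2*I*√4661 ≈ 136.54*I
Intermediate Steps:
I(A) = (28 + A)*(40 + A) (I(A) = (40 + A)*(28 + A) = (28 + A)*(40 + A))
√(((-9575 - 12947) + I(27)) + h(-27)) = √(((-9575 - 12947) + (1120 + 27² + 68*27)) + 193) = √((-22522 + (1120 + 729 + 1836)) + 193) = √((-22522 + 3685) + 193) = √(-18837 + 193) = √(-18644) = 2*I*√4661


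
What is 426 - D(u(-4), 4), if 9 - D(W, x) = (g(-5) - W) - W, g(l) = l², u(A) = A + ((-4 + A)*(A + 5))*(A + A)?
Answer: 322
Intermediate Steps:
u(A) = A + 2*A*(-4 + A)*(5 + A) (u(A) = A + ((-4 + A)*(5 + A))*(2*A) = A + 2*A*(-4 + A)*(5 + A))
D(W, x) = -16 + 2*W (D(W, x) = 9 - (((-5)² - W) - W) = 9 - ((25 - W) - W) = 9 - (25 - 2*W) = 9 + (-25 + 2*W) = -16 + 2*W)
426 - D(u(-4), 4) = 426 - (-16 + 2*(-4*(-39 + 2*(-4) + 2*(-4)²))) = 426 - (-16 + 2*(-4*(-39 - 8 + 2*16))) = 426 - (-16 + 2*(-4*(-39 - 8 + 32))) = 426 - (-16 + 2*(-4*(-15))) = 426 - (-16 + 2*60) = 426 - (-16 + 120) = 426 - 1*104 = 426 - 104 = 322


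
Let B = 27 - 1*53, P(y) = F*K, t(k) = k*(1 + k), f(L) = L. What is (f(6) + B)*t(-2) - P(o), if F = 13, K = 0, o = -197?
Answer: -40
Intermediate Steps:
P(y) = 0 (P(y) = 13*0 = 0)
B = -26 (B = 27 - 53 = -26)
(f(6) + B)*t(-2) - P(o) = (6 - 26)*(-2*(1 - 2)) - 1*0 = -(-40)*(-1) + 0 = -20*2 + 0 = -40 + 0 = -40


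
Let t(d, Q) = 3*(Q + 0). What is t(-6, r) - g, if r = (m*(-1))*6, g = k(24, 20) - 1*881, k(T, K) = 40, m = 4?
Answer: 769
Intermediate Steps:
g = -841 (g = 40 - 1*881 = 40 - 881 = -841)
r = -24 (r = (4*(-1))*6 = -4*6 = -24)
t(d, Q) = 3*Q
t(-6, r) - g = 3*(-24) - 1*(-841) = -72 + 841 = 769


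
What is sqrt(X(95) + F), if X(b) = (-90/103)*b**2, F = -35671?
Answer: I*sqrt(462095389)/103 ≈ 208.7*I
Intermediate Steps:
X(b) = -90*b**2/103 (X(b) = (-90*1/103)*b**2 = -90*b**2/103)
sqrt(X(95) + F) = sqrt(-90/103*95**2 - 35671) = sqrt(-90/103*9025 - 35671) = sqrt(-812250/103 - 35671) = sqrt(-4486363/103) = I*sqrt(462095389)/103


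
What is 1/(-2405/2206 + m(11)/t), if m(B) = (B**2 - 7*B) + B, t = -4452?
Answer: -4910556/5414195 ≈ -0.90698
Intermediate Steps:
m(B) = B**2 - 6*B
1/(-2405/2206 + m(11)/t) = 1/(-2405/2206 + (11*(-6 + 11))/(-4452)) = 1/(-2405*1/2206 + (11*5)*(-1/4452)) = 1/(-2405/2206 + 55*(-1/4452)) = 1/(-2405/2206 - 55/4452) = 1/(-5414195/4910556) = -4910556/5414195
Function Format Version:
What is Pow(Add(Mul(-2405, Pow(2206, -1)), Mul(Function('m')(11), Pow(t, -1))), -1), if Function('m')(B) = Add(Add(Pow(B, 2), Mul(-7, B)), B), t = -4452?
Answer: Rational(-4910556, 5414195) ≈ -0.90698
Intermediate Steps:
Function('m')(B) = Add(Pow(B, 2), Mul(-6, B))
Pow(Add(Mul(-2405, Pow(2206, -1)), Mul(Function('m')(11), Pow(t, -1))), -1) = Pow(Add(Mul(-2405, Pow(2206, -1)), Mul(Mul(11, Add(-6, 11)), Pow(-4452, -1))), -1) = Pow(Add(Mul(-2405, Rational(1, 2206)), Mul(Mul(11, 5), Rational(-1, 4452))), -1) = Pow(Add(Rational(-2405, 2206), Mul(55, Rational(-1, 4452))), -1) = Pow(Add(Rational(-2405, 2206), Rational(-55, 4452)), -1) = Pow(Rational(-5414195, 4910556), -1) = Rational(-4910556, 5414195)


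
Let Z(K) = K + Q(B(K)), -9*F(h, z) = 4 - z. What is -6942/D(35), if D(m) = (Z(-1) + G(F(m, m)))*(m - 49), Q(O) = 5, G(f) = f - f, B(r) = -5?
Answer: 3471/28 ≈ 123.96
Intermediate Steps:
F(h, z) = -4/9 + z/9 (F(h, z) = -(4 - z)/9 = -4/9 + z/9)
G(f) = 0
Z(K) = 5 + K (Z(K) = K + 5 = 5 + K)
D(m) = -196 + 4*m (D(m) = ((5 - 1) + 0)*(m - 49) = (4 + 0)*(-49 + m) = 4*(-49 + m) = -196 + 4*m)
-6942/D(35) = -6942/(-196 + 4*35) = -6942/(-196 + 140) = -6942/(-56) = -6942*(-1/56) = 3471/28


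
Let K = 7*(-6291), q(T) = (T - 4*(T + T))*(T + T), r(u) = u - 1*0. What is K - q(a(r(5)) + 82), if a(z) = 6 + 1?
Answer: 66857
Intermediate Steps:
r(u) = u (r(u) = u + 0 = u)
a(z) = 7
q(T) = -14*T**2 (q(T) = (T - 8*T)*(2*T) = (-7*T)*(2*T) = -14*T**2)
K = -44037
K - q(a(r(5)) + 82) = -44037 - (-14)*(7 + 82)**2 = -44037 - (-14)*89**2 = -44037 - (-14)*7921 = -44037 - 1*(-110894) = -44037 + 110894 = 66857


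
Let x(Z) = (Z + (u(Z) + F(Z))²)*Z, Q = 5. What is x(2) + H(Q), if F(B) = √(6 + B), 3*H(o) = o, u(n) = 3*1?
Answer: 119/3 + 24*√2 ≈ 73.608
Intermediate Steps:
u(n) = 3
H(o) = o/3
x(Z) = Z*(Z + (3 + √(6 + Z))²) (x(Z) = (Z + (3 + √(6 + Z))²)*Z = Z*(Z + (3 + √(6 + Z))²))
x(2) + H(Q) = 2*(2 + (3 + √(6 + 2))²) + (⅓)*5 = 2*(2 + (3 + √8)²) + 5/3 = 2*(2 + (3 + 2*√2)²) + 5/3 = (4 + 2*(3 + 2*√2)²) + 5/3 = 17/3 + 2*(3 + 2*√2)²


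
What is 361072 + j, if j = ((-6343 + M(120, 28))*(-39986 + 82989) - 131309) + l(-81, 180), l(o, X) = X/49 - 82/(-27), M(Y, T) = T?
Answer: -358975113908/1323 ≈ -2.7133e+8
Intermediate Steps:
l(o, X) = 82/27 + X/49 (l(o, X) = X*(1/49) - 82*(-1/27) = X/49 + 82/27 = 82/27 + X/49)
j = -359452812164/1323 (j = ((-6343 + 28)*(-39986 + 82989) - 131309) + (82/27 + (1/49)*180) = (-6315*43003 - 131309) + (82/27 + 180/49) = (-271563945 - 131309) + 8878/1323 = -271695254 + 8878/1323 = -359452812164/1323 ≈ -2.7170e+8)
361072 + j = 361072 - 359452812164/1323 = -358975113908/1323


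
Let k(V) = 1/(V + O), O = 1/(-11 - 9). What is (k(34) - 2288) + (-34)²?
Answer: -768608/679 ≈ -1132.0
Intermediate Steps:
O = -1/20 (O = 1/(-20) = -1/20 ≈ -0.050000)
k(V) = 1/(-1/20 + V) (k(V) = 1/(V - 1/20) = 1/(-1/20 + V))
(k(34) - 2288) + (-34)² = (20/(-1 + 20*34) - 2288) + (-34)² = (20/(-1 + 680) - 2288) + 1156 = (20/679 - 2288) + 1156 = -1553532/679 + 1156 = -768608/679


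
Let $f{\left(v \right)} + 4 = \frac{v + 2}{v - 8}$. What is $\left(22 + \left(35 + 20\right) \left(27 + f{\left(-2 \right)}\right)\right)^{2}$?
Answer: $1656369$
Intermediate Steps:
$f{\left(v \right)} = -4 + \frac{2 + v}{-8 + v}$ ($f{\left(v \right)} = -4 + \frac{v + 2}{v - 8} = -4 + \frac{2 + v}{-8 + v}$)
$\left(22 + \left(35 + 20\right) \left(27 + f{\left(-2 \right)}\right)\right)^{2} = \left(22 + \left(35 + 20\right) \left(27 + \frac{34 - -6}{-8 - 2}\right)\right)^{2} = \left(22 + 55 \left(27 + \frac{34 + 6}{-10}\right)\right)^{2} = \left(22 + 55 \left(27 - 4\right)\right)^{2} = \left(22 + 55 \cdot 23\right)^{2} = \left(22 + 1265\right)^{2} = 1287^{2} = 1656369$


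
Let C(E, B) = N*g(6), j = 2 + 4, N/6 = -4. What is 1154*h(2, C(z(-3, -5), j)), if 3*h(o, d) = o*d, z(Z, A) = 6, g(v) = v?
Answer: -110784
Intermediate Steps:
N = -24 (N = 6*(-4) = -24)
j = 6
C(E, B) = -144 (C(E, B) = -24*6 = -144)
h(o, d) = d*o/3 (h(o, d) = (o*d)/3 = (d*o)/3 = d*o/3)
1154*h(2, C(z(-3, -5), j)) = 1154*((⅓)*(-144)*2) = 1154*(-96) = -110784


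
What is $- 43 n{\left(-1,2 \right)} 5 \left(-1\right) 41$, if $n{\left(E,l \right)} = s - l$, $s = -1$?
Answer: $-26445$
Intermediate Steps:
$n{\left(E,l \right)} = -1 - l$
$- 43 n{\left(-1,2 \right)} 5 \left(-1\right) 41 = - 43 \left(-1 - 2\right) 5 \left(-1\right) 41 = - 43 \left(-3\right) 5 \left(-1\right) 41 = - 43 \left(\left(-15\right) \left(-1\right)\right) 41 = \left(-43\right) 15 \cdot 41 = \left(-645\right) 41 = -26445$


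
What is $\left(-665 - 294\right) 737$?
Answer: $-706783$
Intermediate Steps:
$\left(-665 - 294\right) 737 = \left(-959\right) 737 = -706783$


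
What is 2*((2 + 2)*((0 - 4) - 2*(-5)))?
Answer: 48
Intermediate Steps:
2*((2 + 2)*((0 - 4) - 2*(-5))) = 2*(4*(-4 + 10)) = 2*(4*6) = 2*24 = 48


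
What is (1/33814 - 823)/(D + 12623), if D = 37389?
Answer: -27828921/1691105768 ≈ -0.016456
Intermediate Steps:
(1/33814 - 823)/(D + 12623) = (1/33814 - 823)/(37389 + 12623) = (1/33814 - 823)/50012 = -27828921/33814*1/50012 = -27828921/1691105768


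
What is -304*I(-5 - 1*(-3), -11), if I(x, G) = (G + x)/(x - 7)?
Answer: -3952/9 ≈ -439.11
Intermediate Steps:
I(x, G) = (G + x)/(-7 + x)
-304*I(-5 - 1*(-3), -11) = -304*(-11 + (-5 - 1*(-3)))/(-7 + (-5 - 1*(-3))) = -304*(-11 + (-5 + 3))/(-7 + (-5 + 3)) = -304*(-11 - 2)/(-7 - 2) = -304*(-13)/(-9) = -(-304)*(-13)/9 = -304*13/9 = -3952/9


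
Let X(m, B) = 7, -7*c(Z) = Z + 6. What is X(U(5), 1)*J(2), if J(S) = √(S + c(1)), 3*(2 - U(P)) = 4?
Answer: 7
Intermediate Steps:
c(Z) = -6/7 - Z/7 (c(Z) = -(Z + 6)/7 = -(6 + Z)/7 = -6/7 - Z/7)
U(P) = ⅔ (U(P) = 2 - ⅓*4 = 2 - 4/3 = ⅔)
J(S) = √(-1 + S) (J(S) = √(S + (-6/7 - ⅐*1)) = √(S + (-6/7 - ⅐)) = √(S - 1) = √(-1 + S))
X(U(5), 1)*J(2) = 7*√(-1 + 2) = 7*√1 = 7*1 = 7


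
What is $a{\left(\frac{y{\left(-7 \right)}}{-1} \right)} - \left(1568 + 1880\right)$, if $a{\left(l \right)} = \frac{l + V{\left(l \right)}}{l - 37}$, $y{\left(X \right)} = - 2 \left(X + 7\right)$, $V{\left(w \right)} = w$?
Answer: $-3448$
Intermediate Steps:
$y{\left(X \right)} = -14 - 2 X$ ($y{\left(X \right)} = - 2 \left(7 + X\right) = -14 - 2 X$)
$a{\left(l \right)} = \frac{2 l}{-37 + l}$ ($a{\left(l \right)} = \frac{l + l}{l - 37} = \frac{2 l}{-37 + l}$)
$a{\left(\frac{y{\left(-7 \right)}}{-1} \right)} - \left(1568 + 1880\right) = \frac{2 \frac{-14 - -14}{-1}}{-37 + \frac{-14 - -14}{-1}} - \left(1568 + 1880\right) = \frac{2 \left(-14 + 14\right) \left(-1\right)}{-37 + \left(-14 + 14\right) \left(-1\right)} - 3448 = \frac{2 \cdot 0 \left(-1\right)}{-37 + 0 \left(-1\right)} - 3448 = 2 \cdot 0 \frac{1}{-37 + 0} - 3448 = 2 \cdot 0 \frac{1}{-37} - 3448 = 2 \cdot 0 \left(- \frac{1}{37}\right) - 3448 = 0 - 3448 = -3448$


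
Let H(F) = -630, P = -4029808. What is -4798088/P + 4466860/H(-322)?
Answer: -224969567093/31734738 ≈ -7089.1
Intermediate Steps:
-4798088/P + 4466860/H(-322) = -4798088/(-4029808) + 4466860/(-630) = -4798088*(-1/4029808) + 4466860*(-1/630) = 599761/503726 - 446686/63 = -224969567093/31734738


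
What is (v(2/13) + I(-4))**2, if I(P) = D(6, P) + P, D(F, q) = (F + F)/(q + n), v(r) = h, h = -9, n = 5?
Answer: 1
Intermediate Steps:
v(r) = -9
D(F, q) = 2*F/(5 + q) (D(F, q) = (F + F)/(q + 5) = (2*F)/(5 + q) = 2*F/(5 + q))
I(P) = P + 12/(5 + P) (I(P) = 2*6/(5 + P) + P = 12/(5 + P) + P = P + 12/(5 + P))
(v(2/13) + I(-4))**2 = (-9 + (12 - 4*(5 - 4))/(5 - 4))**2 = (-9 + (12 - 4*1)/1)**2 = (-9 + 1*(12 - 4))**2 = (-9 + 1*8)**2 = (-9 + 8)**2 = (-1)**2 = 1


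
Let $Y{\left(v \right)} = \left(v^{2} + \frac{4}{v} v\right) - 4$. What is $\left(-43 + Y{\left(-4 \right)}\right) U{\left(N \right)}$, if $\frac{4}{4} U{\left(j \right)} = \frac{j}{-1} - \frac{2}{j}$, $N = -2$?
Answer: $-81$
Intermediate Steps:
$U{\left(j \right)} = - j - \frac{2}{j}$ ($U{\left(j \right)} = \frac{j}{-1} - \frac{2}{j} = j \left(-1\right) - \frac{2}{j} = - j - \frac{2}{j}$)
$Y{\left(v \right)} = v^{2}$ ($Y{\left(v \right)} = \left(v^{2} + 4\right) - 4 = \left(4 + v^{2}\right) - 4 = v^{2}$)
$\left(-43 + Y{\left(-4 \right)}\right) U{\left(N \right)} = \left(-43 + \left(-4\right)^{2}\right) \left(\left(-1\right) \left(-2\right) - \frac{2}{-2}\right) = \left(-43 + 16\right) \left(2 - -1\right) = - 27 \left(2 + 1\right) = \left(-27\right) 3 = -81$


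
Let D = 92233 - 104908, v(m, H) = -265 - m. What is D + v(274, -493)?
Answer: -13214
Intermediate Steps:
D = -12675
D + v(274, -493) = -12675 + (-265 - 1*274) = -12675 + (-265 - 274) = -12675 - 539 = -13214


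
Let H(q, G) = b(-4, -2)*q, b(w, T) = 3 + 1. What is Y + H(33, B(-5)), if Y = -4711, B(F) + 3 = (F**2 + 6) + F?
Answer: -4579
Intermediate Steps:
B(F) = 3 + F + F**2 (B(F) = -3 + ((F**2 + 6) + F) = -3 + ((6 + F**2) + F) = -3 + (6 + F + F**2) = 3 + F + F**2)
b(w, T) = 4
H(q, G) = 4*q
Y + H(33, B(-5)) = -4711 + 4*33 = -4711 + 132 = -4579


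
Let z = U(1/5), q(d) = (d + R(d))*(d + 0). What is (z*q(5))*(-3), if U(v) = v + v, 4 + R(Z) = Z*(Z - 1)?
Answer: -126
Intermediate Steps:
R(Z) = -4 + Z*(-1 + Z) (R(Z) = -4 + Z*(Z - 1) = -4 + Z*(-1 + Z))
q(d) = d*(-4 + d²) (q(d) = (d + (-4 + d² - d))*(d + 0) = (-4 + d²)*d = d*(-4 + d²))
U(v) = 2*v
z = ⅖ (z = 2/5 = 2*(⅕) = ⅖ ≈ 0.40000)
(z*q(5))*(-3) = (2*(5*(-4 + 5²))/5)*(-3) = (2*(5*(-4 + 25))/5)*(-3) = (2*(5*21)/5)*(-3) = ((⅖)*105)*(-3) = 42*(-3) = -126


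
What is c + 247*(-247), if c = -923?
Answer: -61932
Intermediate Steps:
c + 247*(-247) = -923 + 247*(-247) = -923 - 61009 = -61932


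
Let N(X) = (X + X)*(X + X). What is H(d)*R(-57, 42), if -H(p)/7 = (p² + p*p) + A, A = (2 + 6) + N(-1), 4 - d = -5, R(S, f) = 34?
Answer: -41412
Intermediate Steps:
N(X) = 4*X² (N(X) = (2*X)*(2*X) = 4*X²)
d = 9 (d = 4 - 1*(-5) = 4 + 5 = 9)
A = 12 (A = (2 + 6) + 4*(-1)² = 8 + 4*1 = 8 + 4 = 12)
H(p) = -84 - 14*p² (H(p) = -7*((p² + p*p) + 12) = -7*((p² + p²) + 12) = -7*(2*p² + 12) = -7*(12 + 2*p²) = -84 - 14*p²)
H(d)*R(-57, 42) = (-84 - 14*9²)*34 = (-84 - 14*81)*34 = (-84 - 1134)*34 = -1218*34 = -41412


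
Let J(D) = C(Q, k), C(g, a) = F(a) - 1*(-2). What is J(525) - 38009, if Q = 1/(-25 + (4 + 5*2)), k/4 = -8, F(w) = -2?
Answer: -38009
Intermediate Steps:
k = -32 (k = 4*(-8) = -32)
Q = -1/11 (Q = 1/(-25 + (4 + 10)) = 1/(-25 + 14) = 1/(-11) = -1/11 ≈ -0.090909)
C(g, a) = 0 (C(g, a) = -2 - 1*(-2) = -2 + 2 = 0)
J(D) = 0
J(525) - 38009 = 0 - 38009 = -38009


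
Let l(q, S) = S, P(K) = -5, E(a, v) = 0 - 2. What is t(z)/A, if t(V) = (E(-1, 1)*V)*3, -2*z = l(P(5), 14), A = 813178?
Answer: 21/406589 ≈ 5.1649e-5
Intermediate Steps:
E(a, v) = -2
z = -7 (z = -1/2*14 = -7)
t(V) = -6*V (t(V) = -2*V*3 = -6*V)
t(z)/A = -6*(-7)/813178 = 42*(1/813178) = 21/406589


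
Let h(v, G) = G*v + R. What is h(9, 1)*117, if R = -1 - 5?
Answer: 351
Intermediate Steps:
R = -6
h(v, G) = -6 + G*v (h(v, G) = G*v - 6 = -6 + G*v)
h(9, 1)*117 = (-6 + 1*9)*117 = (-6 + 9)*117 = 3*117 = 351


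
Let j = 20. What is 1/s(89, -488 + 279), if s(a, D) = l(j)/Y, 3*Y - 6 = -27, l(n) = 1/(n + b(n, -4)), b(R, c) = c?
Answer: -112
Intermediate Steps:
l(n) = 1/(-4 + n) (l(n) = 1/(n - 4) = 1/(-4 + n))
Y = -7 (Y = 2 + (⅓)*(-27) = 2 - 9 = -7)
s(a, D) = -1/112 (s(a, D) = 1/((-4 + 20)*(-7)) = -⅐/16 = (1/16)*(-⅐) = -1/112)
1/s(89, -488 + 279) = 1/(-1/112) = -112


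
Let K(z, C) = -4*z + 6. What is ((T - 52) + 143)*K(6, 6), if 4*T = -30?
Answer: -1503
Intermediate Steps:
T = -15/2 (T = (¼)*(-30) = -15/2 ≈ -7.5000)
K(z, C) = 6 - 4*z
((T - 52) + 143)*K(6, 6) = ((-15/2 - 52) + 143)*(6 - 4*6) = (-119/2 + 143)*(6 - 24) = (167/2)*(-18) = -1503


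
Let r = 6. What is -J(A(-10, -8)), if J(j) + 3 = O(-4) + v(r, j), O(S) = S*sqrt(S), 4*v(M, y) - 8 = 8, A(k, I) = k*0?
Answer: -1 + 8*I ≈ -1.0 + 8.0*I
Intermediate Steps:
A(k, I) = 0
v(M, y) = 4 (v(M, y) = 2 + (1/4)*8 = 2 + 2 = 4)
O(S) = S**(3/2)
J(j) = 1 - 8*I (J(j) = -3 + ((-4)**(3/2) + 4) = -3 + (-8*I + 4) = -3 + (4 - 8*I) = 1 - 8*I)
-J(A(-10, -8)) = -(1 - 8*I) = -1 + 8*I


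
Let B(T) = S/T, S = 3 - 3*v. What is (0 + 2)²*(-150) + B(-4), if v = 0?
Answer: -2403/4 ≈ -600.75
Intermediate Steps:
S = 3 (S = 3 - 3*0 = 3 + 0 = 3)
B(T) = 3/T
(0 + 2)²*(-150) + B(-4) = (0 + 2)²*(-150) + 3/(-4) = 2²*(-150) + 3*(-¼) = 4*(-150) - ¾ = -600 - ¾ = -2403/4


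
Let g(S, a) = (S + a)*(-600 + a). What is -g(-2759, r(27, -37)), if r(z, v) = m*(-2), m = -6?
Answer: -1615236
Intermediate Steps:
r(z, v) = 12 (r(z, v) = -6*(-2) = 12)
g(S, a) = (-600 + a)*(S + a)
-g(-2759, r(27, -37)) = -(12² - 600*(-2759) - 600*12 - 2759*12) = -(144 + 1655400 - 7200 - 33108) = -1*1615236 = -1615236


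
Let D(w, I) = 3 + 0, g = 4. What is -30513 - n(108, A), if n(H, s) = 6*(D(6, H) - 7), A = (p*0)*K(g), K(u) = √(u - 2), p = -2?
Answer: -30489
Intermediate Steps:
K(u) = √(-2 + u)
D(w, I) = 3
A = 0 (A = (-2*0)*√(-2 + 4) = 0*√2 = 0)
n(H, s) = -24 (n(H, s) = 6*(3 - 7) = 6*(-4) = -24)
-30513 - n(108, A) = -30513 - 1*(-24) = -30513 + 24 = -30489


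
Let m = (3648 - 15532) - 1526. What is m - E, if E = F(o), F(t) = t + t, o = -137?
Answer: -13136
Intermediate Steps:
F(t) = 2*t
E = -274 (E = 2*(-137) = -274)
m = -13410 (m = -11884 - 1526 = -13410)
m - E = -13410 - 1*(-274) = -13410 + 274 = -13136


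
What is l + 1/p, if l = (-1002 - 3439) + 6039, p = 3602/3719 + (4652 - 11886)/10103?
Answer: 15199013537/9487760 ≈ 1602.0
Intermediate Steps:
p = 9487760/37573057 (p = 3602*(1/3719) - 7234*1/10103 = 3602/3719 - 7234/10103 = 9487760/37573057 ≈ 0.25251)
l = 1598 (l = -4441 + 6039 = 1598)
l + 1/p = 1598 + 1/(9487760/37573057) = 1598 + 37573057/9487760 = 15199013537/9487760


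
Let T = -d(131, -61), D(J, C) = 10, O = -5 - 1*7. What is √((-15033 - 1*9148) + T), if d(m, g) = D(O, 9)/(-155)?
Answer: I*√23237879/31 ≈ 155.5*I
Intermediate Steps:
O = -12 (O = -5 - 7 = -12)
d(m, g) = -2/31 (d(m, g) = 10/(-155) = 10*(-1/155) = -2/31)
T = 2/31 (T = -1*(-2/31) = 2/31 ≈ 0.064516)
√((-15033 - 1*9148) + T) = √((-15033 - 1*9148) + 2/31) = √((-15033 - 9148) + 2/31) = √(-24181 + 2/31) = √(-749609/31) = I*√23237879/31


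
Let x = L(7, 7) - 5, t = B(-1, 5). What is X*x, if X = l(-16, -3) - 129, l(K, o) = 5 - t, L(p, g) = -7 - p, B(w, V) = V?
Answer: 2451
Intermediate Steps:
t = 5
l(K, o) = 0 (l(K, o) = 5 - 1*5 = 5 - 5 = 0)
X = -129 (X = 0 - 129 = -129)
x = -19 (x = (-7 - 1*7) - 5 = (-7 - 7) - 5 = -14 - 5 = -19)
X*x = -129*(-19) = 2451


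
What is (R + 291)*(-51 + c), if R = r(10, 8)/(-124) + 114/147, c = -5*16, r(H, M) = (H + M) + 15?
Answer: -232028641/6076 ≈ -38188.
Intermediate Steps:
r(H, M) = 15 + H + M
c = -80
R = 3095/6076 (R = (15 + 10 + 8)/(-124) + 114/147 = 33*(-1/124) + 114*(1/147) = -33/124 + 38/49 = 3095/6076 ≈ 0.50938)
(R + 291)*(-51 + c) = (3095/6076 + 291)*(-51 - 80) = (1771211/6076)*(-131) = -232028641/6076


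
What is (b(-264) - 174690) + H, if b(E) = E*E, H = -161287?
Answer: -266281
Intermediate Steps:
b(E) = E²
(b(-264) - 174690) + H = ((-264)² - 174690) - 161287 = (69696 - 174690) - 161287 = -104994 - 161287 = -266281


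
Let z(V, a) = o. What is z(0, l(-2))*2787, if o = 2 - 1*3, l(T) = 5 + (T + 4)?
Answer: -2787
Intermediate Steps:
l(T) = 9 + T (l(T) = 5 + (4 + T) = 9 + T)
o = -1 (o = 2 - 3 = -1)
z(V, a) = -1
z(0, l(-2))*2787 = -1*2787 = -2787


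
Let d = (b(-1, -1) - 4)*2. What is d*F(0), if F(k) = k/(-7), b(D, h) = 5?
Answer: 0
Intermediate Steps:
F(k) = -k/7 (F(k) = k*(-1/7) = -k/7)
d = 2 (d = (5 - 4)*2 = 1*2 = 2)
d*F(0) = 2*(-1/7*0) = 2*0 = 0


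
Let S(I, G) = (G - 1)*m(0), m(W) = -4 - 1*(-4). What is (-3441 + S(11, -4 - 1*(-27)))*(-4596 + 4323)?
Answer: 939393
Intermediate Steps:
m(W) = 0 (m(W) = -4 + 4 = 0)
S(I, G) = 0 (S(I, G) = (G - 1)*0 = (-1 + G)*0 = 0)
(-3441 + S(11, -4 - 1*(-27)))*(-4596 + 4323) = (-3441 + 0)*(-4596 + 4323) = -3441*(-273) = 939393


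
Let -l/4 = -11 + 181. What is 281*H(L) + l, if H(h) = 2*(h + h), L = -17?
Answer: -19788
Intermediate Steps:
l = -680 (l = -4*(-11 + 181) = -4*170 = -680)
H(h) = 4*h (H(h) = 2*(2*h) = 4*h)
281*H(L) + l = 281*(4*(-17)) - 680 = 281*(-68) - 680 = -19108 - 680 = -19788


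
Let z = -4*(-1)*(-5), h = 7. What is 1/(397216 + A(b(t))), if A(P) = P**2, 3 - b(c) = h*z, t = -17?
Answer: 1/417665 ≈ 2.3943e-6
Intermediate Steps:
z = -20 (z = 4*(-5) = -20)
b(c) = 143 (b(c) = 3 - 7*(-20) = 3 - 1*(-140) = 3 + 140 = 143)
1/(397216 + A(b(t))) = 1/(397216 + 143**2) = 1/(397216 + 20449) = 1/417665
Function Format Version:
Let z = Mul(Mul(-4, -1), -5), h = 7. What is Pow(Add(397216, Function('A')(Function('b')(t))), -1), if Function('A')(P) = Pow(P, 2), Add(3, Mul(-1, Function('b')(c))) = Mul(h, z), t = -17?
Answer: Rational(1, 417665) ≈ 2.3943e-6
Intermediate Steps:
z = -20 (z = Mul(4, -5) = -20)
Function('b')(c) = 143 (Function('b')(c) = Add(3, Mul(-1, Mul(7, -20))) = Add(3, Mul(-1, -140)) = Add(3, 140) = 143)
Pow(Add(397216, Function('A')(Function('b')(t))), -1) = Pow(Add(397216, Pow(143, 2)), -1) = Pow(Add(397216, 20449), -1) = Pow(417665, -1) = Rational(1, 417665)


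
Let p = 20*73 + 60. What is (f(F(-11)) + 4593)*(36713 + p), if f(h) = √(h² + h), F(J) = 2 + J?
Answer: 175604169 + 229398*√2 ≈ 1.7593e+8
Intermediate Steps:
p = 1520 (p = 1460 + 60 = 1520)
f(h) = √(h + h²)
(f(F(-11)) + 4593)*(36713 + p) = (√((2 - 11)*(1 + (2 - 11))) + 4593)*(36713 + 1520) = (√(-9*(1 - 9)) + 4593)*38233 = (√(-9*(-8)) + 4593)*38233 = (√72 + 4593)*38233 = (6*√2 + 4593)*38233 = (4593 + 6*√2)*38233 = 175604169 + 229398*√2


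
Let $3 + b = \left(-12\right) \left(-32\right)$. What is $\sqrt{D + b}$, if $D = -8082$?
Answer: $i \sqrt{7701} \approx 87.755 i$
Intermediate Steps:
$b = 381$ ($b = -3 - -384 = -3 + 384 = 381$)
$\sqrt{D + b} = \sqrt{-8082 + 381} = \sqrt{-7701} = i \sqrt{7701}$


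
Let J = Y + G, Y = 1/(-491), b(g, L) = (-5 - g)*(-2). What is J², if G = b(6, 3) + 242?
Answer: 16802122129/241081 ≈ 69695.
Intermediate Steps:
b(g, L) = 10 + 2*g
G = 264 (G = (10 + 2*6) + 242 = (10 + 12) + 242 = 22 + 242 = 264)
Y = -1/491 ≈ -0.0020367
J = 129623/491 (J = -1/491 + 264 = 129623/491 ≈ 264.00)
J² = (129623/491)² = 16802122129/241081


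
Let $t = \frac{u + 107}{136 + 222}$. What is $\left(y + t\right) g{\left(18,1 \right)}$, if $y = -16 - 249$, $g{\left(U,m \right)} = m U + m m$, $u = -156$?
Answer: $- \frac{1803461}{358} \approx -5037.6$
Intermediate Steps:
$g{\left(U,m \right)} = m^{2} + U m$ ($g{\left(U,m \right)} = U m + m^{2} = m^{2} + U m$)
$t = - \frac{49}{358}$ ($t = \frac{-156 + 107}{136 + 222} = - \frac{49}{358} \approx -0.13687$)
$y = -265$
$\left(y + t\right) g{\left(18,1 \right)} = \left(-265 - \frac{49}{358}\right) 1 \left(18 + 1\right) = - \frac{94919 \cdot 1 \cdot 19}{358} = \left(- \frac{94919}{358}\right) 19 = - \frac{1803461}{358}$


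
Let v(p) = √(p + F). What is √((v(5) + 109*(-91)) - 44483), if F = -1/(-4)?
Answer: √(-217608 + 2*√21)/2 ≈ 233.24*I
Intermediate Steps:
F = ¼ (F = -1*(-¼) = ¼ ≈ 0.25000)
v(p) = √(¼ + p) (v(p) = √(p + ¼) = √(¼ + p))
√((v(5) + 109*(-91)) - 44483) = √((√(1 + 4*5)/2 + 109*(-91)) - 44483) = √((√(1 + 20)/2 - 9919) - 44483) = √((√21/2 - 9919) - 44483) = √((-9919 + √21/2) - 44483) = √(-54402 + √21/2)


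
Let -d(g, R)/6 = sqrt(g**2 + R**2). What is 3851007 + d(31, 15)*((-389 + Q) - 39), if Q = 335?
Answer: 3851007 + 558*sqrt(1186) ≈ 3.8702e+6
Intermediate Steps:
d(g, R) = -6*sqrt(R**2 + g**2) (d(g, R) = -6*sqrt(g**2 + R**2) = -6*sqrt(R**2 + g**2))
3851007 + d(31, 15)*((-389 + Q) - 39) = 3851007 + (-6*sqrt(15**2 + 31**2))*((-389 + 335) - 39) = 3851007 + (-6*sqrt(225 + 961))*(-54 - 39) = 3851007 - 6*sqrt(1186)*(-93) = 3851007 + 558*sqrt(1186)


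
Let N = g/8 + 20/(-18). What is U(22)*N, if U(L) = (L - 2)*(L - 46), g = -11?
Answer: 3580/3 ≈ 1193.3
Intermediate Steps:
U(L) = (-46 + L)*(-2 + L) (U(L) = (-2 + L)*(-46 + L) = (-46 + L)*(-2 + L))
N = -179/72 (N = -11/8 + 20/(-18) = -11*1/8 + 20*(-1/18) = -11/8 - 10/9 = -179/72 ≈ -2.4861)
U(22)*N = (92 + 22**2 - 48*22)*(-179/72) = (92 + 484 - 1056)*(-179/72) = -480*(-179/72) = 3580/3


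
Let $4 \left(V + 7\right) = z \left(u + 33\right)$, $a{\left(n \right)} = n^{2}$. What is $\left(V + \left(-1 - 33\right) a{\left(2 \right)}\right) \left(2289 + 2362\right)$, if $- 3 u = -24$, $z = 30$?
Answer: $\frac{1530179}{2} \approx 7.6509 \cdot 10^{5}$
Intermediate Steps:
$u = 8$ ($u = \left(- \frac{1}{3}\right) \left(-24\right) = 8$)
$V = \frac{601}{2}$ ($V = -7 + \frac{30 \left(8 + 33\right)}{4} = -7 + \frac{30 \cdot 41}{4} = -7 + \frac{1}{4} \cdot 1230 = -7 + \frac{615}{2} = \frac{601}{2} \approx 300.5$)
$\left(V + \left(-1 - 33\right) a{\left(2 \right)}\right) \left(2289 + 2362\right) = \left(\frac{601}{2} + \left(-1 - 33\right) 2^{2}\right) \left(2289 + 2362\right) = \left(\frac{601}{2} - 136\right) 4651 = \frac{329}{2} \cdot 4651 = \frac{1530179}{2}$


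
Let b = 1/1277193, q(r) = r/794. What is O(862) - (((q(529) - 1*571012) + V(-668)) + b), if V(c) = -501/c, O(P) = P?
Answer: 1159861957446371/2028182484 ≈ 5.7187e+5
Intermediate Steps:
q(r) = r/794 (q(r) = r*(1/794) = r/794)
b = 1/1277193 ≈ 7.8297e-7
O(862) - (((q(529) - 1*571012) + V(-668)) + b) = 862 - ((((1/794)*529 - 1*571012) - 501/(-668)) + 1/1277193) = 862 - (((529/794 - 571012) - 501*(-1/668)) + 1/1277193) = 862 - ((-453382999/794 + ¾) + 1/1277193) = 862 - (-906764807/1588 + 1/1277193) = 862 - 1*(-1158113664145163/2028182484) = 862 + 1158113664145163/2028182484 = 1159861957446371/2028182484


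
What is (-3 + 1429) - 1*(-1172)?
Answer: 2598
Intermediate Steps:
(-3 + 1429) - 1*(-1172) = 1426 + 1172 = 2598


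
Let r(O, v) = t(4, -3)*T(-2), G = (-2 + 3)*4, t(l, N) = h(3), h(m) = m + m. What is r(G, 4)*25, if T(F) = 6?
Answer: 900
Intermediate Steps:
h(m) = 2*m
t(l, N) = 6 (t(l, N) = 2*3 = 6)
G = 4 (G = 1*4 = 4)
r(O, v) = 36 (r(O, v) = 6*6 = 36)
r(G, 4)*25 = 36*25 = 900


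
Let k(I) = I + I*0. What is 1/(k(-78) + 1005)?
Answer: 1/927 ≈ 0.0010787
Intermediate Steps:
k(I) = I (k(I) = I + 0 = I)
1/(k(-78) + 1005) = 1/(-78 + 1005) = 1/927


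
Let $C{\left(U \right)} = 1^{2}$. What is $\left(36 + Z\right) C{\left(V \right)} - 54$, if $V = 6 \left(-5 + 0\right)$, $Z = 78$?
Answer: $60$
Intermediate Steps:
$V = -30$ ($V = 6 \left(-5\right) = -30$)
$C{\left(U \right)} = 1$
$\left(36 + Z\right) C{\left(V \right)} - 54 = \left(36 + 78\right) 1 - 54 = 114 \cdot 1 - 54 = 114 - 54 = 60$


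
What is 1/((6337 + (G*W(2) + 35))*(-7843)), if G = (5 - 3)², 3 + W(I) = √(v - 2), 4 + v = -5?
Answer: I/(31372*(√11 - 1590*I)) ≈ -2.0047e-8 + 4.1817e-11*I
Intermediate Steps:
v = -9 (v = -4 - 5 = -9)
W(I) = -3 + I*√11 (W(I) = -3 + √(-9 - 2) = -3 + √(-11) = -3 + I*√11)
G = 4 (G = 2² = 4)
1/((6337 + (G*W(2) + 35))*(-7843)) = 1/((6337 + (4*(-3 + I*√11) + 35))*(-7843)) = -1/7843/(6337 + ((-12 + 4*I*√11) + 35)) = -1/7843/(6337 + (23 + 4*I*√11)) = -1/7843/(6360 + 4*I*√11) = -1/(7843*(6360 + 4*I*√11))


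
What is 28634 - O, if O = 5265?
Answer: 23369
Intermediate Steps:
28634 - O = 28634 - 1*5265 = 28634 - 5265 = 23369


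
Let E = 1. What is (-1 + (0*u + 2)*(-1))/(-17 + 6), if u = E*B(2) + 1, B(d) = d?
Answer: 3/11 ≈ 0.27273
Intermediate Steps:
u = 3 (u = 1*2 + 1 = 2 + 1 = 3)
(-1 + (0*u + 2)*(-1))/(-17 + 6) = (-1 + (0*3 + 2)*(-1))/(-17 + 6) = (-1 + (0 + 2)*(-1))/(-11) = -(-1 + 2*(-1))/11 = -(-1 - 2)/11 = -1/11*(-3) = 3/11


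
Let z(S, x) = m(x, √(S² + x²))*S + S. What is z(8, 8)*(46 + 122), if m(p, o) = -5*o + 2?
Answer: 4032 - 53760*√2 ≈ -71996.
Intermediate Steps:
m(p, o) = 2 - 5*o
z(S, x) = S + S*(2 - 5*√(S² + x²)) (z(S, x) = (2 - 5*√(S² + x²))*S + S = S*(2 - 5*√(S² + x²)) + S = S + S*(2 - 5*√(S² + x²)))
z(8, 8)*(46 + 122) = (8*(3 - 5*√(8² + 8²)))*(46 + 122) = (8*(3 - 5*√(64 + 64)))*168 = (8*(3 - 40*√2))*168 = (24 - 320*√2)*168 = 4032 - 53760*√2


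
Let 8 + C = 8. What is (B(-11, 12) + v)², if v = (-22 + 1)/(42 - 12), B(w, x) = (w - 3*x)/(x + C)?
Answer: 76729/3600 ≈ 21.314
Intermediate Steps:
C = 0 (C = -8 + 8 = 0)
B(w, x) = (w - 3*x)/x (B(w, x) = (w - 3*x)/(x + 0) = (w - 3*x)/x)
v = -7/10 (v = -21/30 = -21*1/30 = -7/10 ≈ -0.70000)
(B(-11, 12) + v)² = ((-3 - 11/12) - 7/10)² = (-47/12 - 7/10)² = (-277/60)² = 76729/3600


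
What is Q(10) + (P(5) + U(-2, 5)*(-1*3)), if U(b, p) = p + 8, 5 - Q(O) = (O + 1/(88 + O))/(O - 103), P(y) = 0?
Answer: -102965/3038 ≈ -33.892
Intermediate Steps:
Q(O) = 5 - (O + 1/(88 + O))/(-103 + O) (Q(O) = 5 - (O + 1/(88 + O))/(O - 103) = 5 - (O + 1/(88 + O))/(-103 + O))
U(b, p) = 8 + p
Q(10) + (P(5) + U(-2, 5)*(-1*3)) = (45321 - 4*10² + 163*10)/(9064 - 1*10² + 15*10) + (0 + (8 + 5)*(-1*3)) = (45321 - 4*100 + 1630)/(9064 - 1*100 + 150) + (0 + 13*(-3)) = (45321 - 400 + 1630)/(9064 - 100 + 150) + (0 - 39) = 46551/9114 - 39 = (1/9114)*46551 - 39 = 15517/3038 - 39 = -102965/3038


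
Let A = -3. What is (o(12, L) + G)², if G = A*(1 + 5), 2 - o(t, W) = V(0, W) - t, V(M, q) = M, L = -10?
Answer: 16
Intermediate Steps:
o(t, W) = 2 + t (o(t, W) = 2 - (0 - t) = 2 - (-1)*t = 2 + t)
G = -18 (G = -3*(1 + 5) = -3*6 = -18)
(o(12, L) + G)² = ((2 + 12) - 18)² = (14 - 18)² = (-4)² = 16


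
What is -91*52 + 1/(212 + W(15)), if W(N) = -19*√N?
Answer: -187051016/39529 + 19*√15/39529 ≈ -4732.0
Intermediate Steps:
-91*52 + 1/(212 + W(15)) = -91*52 + 1/(212 - 19*√15) = -4732 + 1/(212 - 19*√15)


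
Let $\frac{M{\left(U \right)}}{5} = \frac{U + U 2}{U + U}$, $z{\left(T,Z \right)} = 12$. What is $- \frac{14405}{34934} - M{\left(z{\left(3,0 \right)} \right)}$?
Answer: $- \frac{138205}{17467} \approx -7.9123$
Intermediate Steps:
$M{\left(U \right)} = \frac{15}{2}$ ($M{\left(U \right)} = 5 \frac{U + U 2}{U + U} = 5 \frac{U + 2 U}{2 U} = 5 \cdot 3 U \frac{1}{2 U} = 5 \cdot \frac{3}{2} = \frac{15}{2}$)
$- \frac{14405}{34934} - M{\left(z{\left(3,0 \right)} \right)} = - \frac{14405}{34934} - \frac{15}{2} = - \frac{138205}{17467}$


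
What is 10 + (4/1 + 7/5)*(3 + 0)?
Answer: 131/5 ≈ 26.200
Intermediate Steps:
10 + (4/1 + 7/5)*(3 + 0) = 10 + (4*1 + 7*(1/5))*3 = 10 + (4 + 7/5)*3 = 10 + (27/5)*3 = 10 + 81/5 = 131/5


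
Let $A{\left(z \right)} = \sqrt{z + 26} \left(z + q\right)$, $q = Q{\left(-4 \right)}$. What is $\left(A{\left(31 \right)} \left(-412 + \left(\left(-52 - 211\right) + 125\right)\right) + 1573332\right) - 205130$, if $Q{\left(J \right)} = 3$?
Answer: $1368202 - 18700 \sqrt{57} \approx 1.227 \cdot 10^{6}$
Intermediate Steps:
$q = 3$
$A{\left(z \right)} = \sqrt{26 + z} \left(3 + z\right)$ ($A{\left(z \right)} = \sqrt{z + 26} \left(z + 3\right) = \sqrt{26 + z} \left(3 + z\right)$)
$\left(A{\left(31 \right)} \left(-412 + \left(\left(-52 - 211\right) + 125\right)\right) + 1573332\right) - 205130 = \left(\sqrt{26 + 31} \left(3 + 31\right) \left(-412 + \left(\left(-52 - 211\right) + 125\right)\right) + 1573332\right) - 205130 = \left(\sqrt{57} \cdot 34 \left(-412 + \left(-263 + 125\right)\right) + 1573332\right) - 205130 = \left(34 \sqrt{57} \left(-412 - 138\right) + 1573332\right) - 205130 = \left(34 \sqrt{57} \left(-550\right) + 1573332\right) - 205130 = \left(- 18700 \sqrt{57} + 1573332\right) - 205130 = \left(1573332 - 18700 \sqrt{57}\right) - 205130 = 1368202 - 18700 \sqrt{57}$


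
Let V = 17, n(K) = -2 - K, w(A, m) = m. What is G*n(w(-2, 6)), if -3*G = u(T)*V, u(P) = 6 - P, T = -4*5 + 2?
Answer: 1088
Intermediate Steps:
T = -18 (T = -20 + 2 = -18)
G = -136 (G = -(6 - 1*(-18))*17/3 = -(6 + 18)*17/3 = -8*17 = -⅓*408 = -136)
G*n(w(-2, 6)) = -136*(-2 - 1*6) = -136*(-2 - 6) = -136*(-8) = 1088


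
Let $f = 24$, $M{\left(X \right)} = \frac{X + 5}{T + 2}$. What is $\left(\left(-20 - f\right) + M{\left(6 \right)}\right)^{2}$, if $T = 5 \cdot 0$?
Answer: $\frac{5929}{4} \approx 1482.3$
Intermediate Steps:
$T = 0$
$M{\left(X \right)} = \frac{5}{2} + \frac{X}{2}$ ($M{\left(X \right)} = \frac{X + 5}{0 + 2} = \frac{5 + X}{2} = \left(5 + X\right) \frac{1}{2} = \frac{5}{2} + \frac{X}{2}$)
$\left(\left(-20 - f\right) + M{\left(6 \right)}\right)^{2} = \left(\left(-20 - 24\right) + \left(\frac{5}{2} + \frac{1}{2} \cdot 6\right)\right)^{2} = \left(\left(-20 - 24\right) + \left(\frac{5}{2} + 3\right)\right)^{2} = \left(-44 + \frac{11}{2}\right)^{2} = \left(- \frac{77}{2}\right)^{2} = \frac{5929}{4}$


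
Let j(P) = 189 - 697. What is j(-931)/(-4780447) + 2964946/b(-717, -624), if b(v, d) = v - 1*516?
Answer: -14173766584498/5894291151 ≈ -2404.7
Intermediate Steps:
j(P) = -508
b(v, d) = -516 + v (b(v, d) = v - 516 = -516 + v)
j(-931)/(-4780447) + 2964946/b(-717, -624) = -508/(-4780447) + 2964946/(-516 - 717) = -508*(-1/4780447) + 2964946/(-1233) = 508/4780447 + 2964946*(-1/1233) = 508/4780447 - 2964946/1233 = -14173766584498/5894291151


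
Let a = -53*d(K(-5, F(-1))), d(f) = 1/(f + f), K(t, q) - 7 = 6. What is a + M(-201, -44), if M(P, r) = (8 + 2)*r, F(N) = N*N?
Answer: -11493/26 ≈ -442.04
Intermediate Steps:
F(N) = N²
M(P, r) = 10*r
K(t, q) = 13 (K(t, q) = 7 + 6 = 13)
d(f) = 1/(2*f)
a = -53/26 (a = -53/(2*13) = -53*1/26 = -53/26 ≈ -2.0385)
a + M(-201, -44) = -53/26 + 10*(-44) = -53/26 - 440 = -11493/26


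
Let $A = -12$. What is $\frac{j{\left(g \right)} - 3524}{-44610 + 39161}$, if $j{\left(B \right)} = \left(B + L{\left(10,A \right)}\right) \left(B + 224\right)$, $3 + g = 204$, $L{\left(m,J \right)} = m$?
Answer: $- \frac{86151}{5449} \approx -15.81$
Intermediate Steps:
$g = 201$ ($g = -3 + 204 = 201$)
$j{\left(B \right)} = \left(10 + B\right) \left(224 + B\right)$ ($j{\left(B \right)} = \left(B + 10\right) \left(B + 224\right) = \left(10 + B\right) \left(224 + B\right)$)
$\frac{j{\left(g \right)} - 3524}{-44610 + 39161} = \frac{\left(2240 + 201^{2} + 234 \cdot 201\right) - 3524}{-44610 + 39161} = \frac{\left(2240 + 40401 + 47034\right) - 3524}{-5449} = \left(89675 - 3524\right) \left(- \frac{1}{5449}\right) = 86151 \left(- \frac{1}{5449}\right) = - \frac{86151}{5449}$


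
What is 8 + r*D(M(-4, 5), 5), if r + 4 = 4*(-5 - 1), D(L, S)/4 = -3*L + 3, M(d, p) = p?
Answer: 1352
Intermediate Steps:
D(L, S) = 12 - 12*L (D(L, S) = 4*(-3*L + 3) = 4*(3 - 3*L) = 12 - 12*L)
r = -28 (r = -4 + 4*(-5 - 1) = -4 + 4*(-6) = -4 - 24 = -28)
8 + r*D(M(-4, 5), 5) = 8 - 28*(12 - 12*5) = 8 - 28*(12 - 60) = 8 - 28*(-48) = 8 + 1344 = 1352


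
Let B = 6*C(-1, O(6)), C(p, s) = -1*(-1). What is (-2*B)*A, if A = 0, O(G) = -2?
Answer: 0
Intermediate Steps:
C(p, s) = 1
B = 6 (B = 6*1 = 6)
(-2*B)*A = -2*6*0 = -12*0 = 0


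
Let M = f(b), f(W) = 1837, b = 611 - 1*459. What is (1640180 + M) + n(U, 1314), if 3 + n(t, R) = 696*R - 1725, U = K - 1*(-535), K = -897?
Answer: 2554833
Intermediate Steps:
b = 152 (b = 611 - 459 = 152)
U = -362 (U = -897 - 1*(-535) = -897 + 535 = -362)
n(t, R) = -1728 + 696*R (n(t, R) = -3 + (696*R - 1725) = -3 + (-1725 + 696*R) = -1728 + 696*R)
M = 1837
(1640180 + M) + n(U, 1314) = (1640180 + 1837) + (-1728 + 696*1314) = 1642017 + (-1728 + 914544) = 1642017 + 912816 = 2554833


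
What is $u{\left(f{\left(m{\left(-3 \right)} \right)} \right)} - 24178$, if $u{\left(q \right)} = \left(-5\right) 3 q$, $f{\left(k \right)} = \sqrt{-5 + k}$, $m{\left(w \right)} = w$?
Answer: $-24178 - 30 i \sqrt{2} \approx -24178.0 - 42.426 i$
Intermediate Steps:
$u{\left(q \right)} = - 15 q$
$u{\left(f{\left(m{\left(-3 \right)} \right)} \right)} - 24178 = - 15 \sqrt{-5 - 3} - 24178 = - 15 \sqrt{-8} - 24178 = - 15 \cdot 2 i \sqrt{2} - 24178 = - 30 i \sqrt{2} - 24178 = -24178 - 30 i \sqrt{2}$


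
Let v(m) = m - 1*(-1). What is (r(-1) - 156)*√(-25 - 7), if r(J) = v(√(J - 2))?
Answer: 4*I*√2*(-155 + I*√3) ≈ -9.798 - 876.81*I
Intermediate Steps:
v(m) = 1 + m (v(m) = m + 1 = 1 + m)
r(J) = 1 + √(-2 + J) (r(J) = 1 + √(J - 2) = 1 + √(-2 + J))
(r(-1) - 156)*√(-25 - 7) = ((1 + √(-2 - 1)) - 156)*√(-25 - 7) = ((1 + √(-3)) - 156)*√(-32) = ((1 + I*√3) - 156)*(4*I*√2) = (-155 + I*√3)*(4*I*√2) = 4*I*√2*(-155 + I*√3)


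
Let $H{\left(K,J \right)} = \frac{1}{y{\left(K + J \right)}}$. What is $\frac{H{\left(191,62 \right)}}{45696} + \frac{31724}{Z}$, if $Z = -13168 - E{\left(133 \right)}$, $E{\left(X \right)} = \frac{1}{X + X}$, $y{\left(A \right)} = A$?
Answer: $- \frac{32519736238901}{13498298588544} \approx -2.4092$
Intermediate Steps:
$E{\left(X \right)} = \frac{1}{2 X}$
$H{\left(K,J \right)} = \frac{1}{J + K}$ ($H{\left(K,J \right)} = \frac{1}{K + J} = \frac{1}{J + K}$)
$Z = - \frac{3502689}{266}$ ($Z = -13168 - \frac{1}{2 \cdot 133} = -13168 - \frac{1}{2} \cdot \frac{1}{133} = -13168 - \frac{1}{266} = - \frac{3502689}{266} \approx -13168.0$)
$\frac{H{\left(191,62 \right)}}{45696} + \frac{31724}{Z} = \frac{1}{\left(62 + 191\right) 45696} + \frac{31724}{- \frac{3502689}{266}} = \frac{1}{253} \cdot \frac{1}{45696} + 31724 \left(- \frac{266}{3502689}\right) = \frac{1}{253} \cdot \frac{1}{45696} - \frac{8438584}{3502689} = \frac{1}{11561088} - \frac{8438584}{3502689} = - \frac{32519736238901}{13498298588544}$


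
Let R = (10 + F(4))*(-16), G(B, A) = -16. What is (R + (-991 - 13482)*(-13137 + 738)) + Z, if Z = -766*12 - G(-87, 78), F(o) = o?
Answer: 179441327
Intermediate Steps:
R = -224 (R = (10 + 4)*(-16) = 14*(-16) = -224)
Z = -9176 (Z = -766*12 - 1*(-16) = -9192 + 16 = -9176)
(R + (-991 - 13482)*(-13137 + 738)) + Z = (-224 + (-991 - 13482)*(-13137 + 738)) - 9176 = (-224 - 14473*(-12399)) - 9176 = (-224 + 179450727) - 9176 = 179450503 - 9176 = 179441327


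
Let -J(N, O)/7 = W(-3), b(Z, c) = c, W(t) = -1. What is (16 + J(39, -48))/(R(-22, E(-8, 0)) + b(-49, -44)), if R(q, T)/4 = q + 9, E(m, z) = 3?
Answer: -23/96 ≈ -0.23958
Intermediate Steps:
R(q, T) = 36 + 4*q (R(q, T) = 4*(q + 9) = 4*(9 + q) = 36 + 4*q)
J(N, O) = 7 (J(N, O) = -7*(-1) = 7)
(16 + J(39, -48))/(R(-22, E(-8, 0)) + b(-49, -44)) = (16 + 7)/((36 + 4*(-22)) - 44) = 23/((36 - 88) - 44) = 23/(-52 - 44) = 23/(-96) = 23*(-1/96) = -23/96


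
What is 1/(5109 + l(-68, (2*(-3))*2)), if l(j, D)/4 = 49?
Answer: 1/5305 ≈ 0.00018850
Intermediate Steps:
l(j, D) = 196 (l(j, D) = 4*49 = 196)
1/(5109 + l(-68, (2*(-3))*2)) = 1/(5109 + 196) = 1/5305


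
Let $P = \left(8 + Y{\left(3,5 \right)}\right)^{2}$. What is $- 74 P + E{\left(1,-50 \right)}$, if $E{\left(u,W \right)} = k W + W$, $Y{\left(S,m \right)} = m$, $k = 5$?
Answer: $-12806$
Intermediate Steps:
$E{\left(u,W \right)} = 6 W$ ($E{\left(u,W \right)} = 5 W + W = 6 W$)
$P = 169$ ($P = \left(8 + 5\right)^{2} = 13^{2} = 169$)
$- 74 P + E{\left(1,-50 \right)} = \left(-74\right) 169 + 6 \left(-50\right) = -12506 - 300 = -12806$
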